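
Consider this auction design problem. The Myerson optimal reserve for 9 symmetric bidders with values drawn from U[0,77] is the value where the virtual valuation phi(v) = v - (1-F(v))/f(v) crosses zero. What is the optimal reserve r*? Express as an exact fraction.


Step 1: For U[0,77], F(v) = v/77 and f(v) = 1/77
Step 2: phi(v) = v - (1 - v/77)/(1/77) = v - (77 - v) = 2v - 77
Step 3: Set phi(r*) = 0: 2r* - 77 = 0
Step 4: r* = 77/2 (the number of bidders n = 9 does not enter)

77/2


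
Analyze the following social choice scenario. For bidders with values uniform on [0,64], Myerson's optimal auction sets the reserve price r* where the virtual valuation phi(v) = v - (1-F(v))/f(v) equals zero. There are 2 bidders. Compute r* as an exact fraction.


Step 1: For U[0,64], F(v) = v/64 and f(v) = 1/64
Step 2: phi(v) = v - (1 - v/64)/(1/64) = v - (64 - v) = 2v - 64
Step 3: Set phi(r*) = 0: 2r* - 64 = 0
Step 4: r* = 64/2 = 32 (the number of bidders n = 2 does not enter)

32


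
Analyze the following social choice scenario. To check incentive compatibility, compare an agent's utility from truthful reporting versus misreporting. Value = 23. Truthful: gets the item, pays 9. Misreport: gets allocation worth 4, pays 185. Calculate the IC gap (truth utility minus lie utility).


Step 1: U(truth) = value - payment = 23 - 9 = 14
Step 2: U(lie) = allocation - payment = 4 - 185 = -181
Step 3: IC gap = 14 - (-181) = 195

195


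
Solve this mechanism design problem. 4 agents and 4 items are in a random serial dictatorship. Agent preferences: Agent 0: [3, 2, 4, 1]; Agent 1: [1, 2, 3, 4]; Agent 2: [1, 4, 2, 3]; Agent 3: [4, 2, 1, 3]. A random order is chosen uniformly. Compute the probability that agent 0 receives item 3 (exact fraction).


Step 1: Agent 0 wants item 3
Step 2: There are 24 possible orderings of agents
Step 3: In 24 orderings, agent 0 gets item 3
Step 4: Probability = 24/24 = 1

1


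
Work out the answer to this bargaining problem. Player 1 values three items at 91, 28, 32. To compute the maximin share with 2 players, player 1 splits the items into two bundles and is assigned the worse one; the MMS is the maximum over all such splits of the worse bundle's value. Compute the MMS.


Step 1: Item values = 91, 28, 32
Step 2: Enumerate all 2-bundle partitions and take the smaller bundle:
  Partition 1: {91} vs {28,32} -> bundles 91, 60; min = 60
  Partition 2: {28} vs {91,32} -> bundles 28, 123; min = 28
  Partition 3: {32} vs {91,28} -> bundles 32, 119; min = 32
Step 3: MMS = max(60, 28, 32) = 60

60


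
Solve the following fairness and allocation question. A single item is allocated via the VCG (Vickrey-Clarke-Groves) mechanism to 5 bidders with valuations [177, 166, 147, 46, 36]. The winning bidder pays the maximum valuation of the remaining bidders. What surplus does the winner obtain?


Step 1: The winner is the agent with the highest value: agent 0 with value 177
Step 2: Values of other agents: [166, 147, 46, 36]
Step 3: VCG payment = max of others' values = 166
Step 4: Surplus = 177 - 166 = 11

11


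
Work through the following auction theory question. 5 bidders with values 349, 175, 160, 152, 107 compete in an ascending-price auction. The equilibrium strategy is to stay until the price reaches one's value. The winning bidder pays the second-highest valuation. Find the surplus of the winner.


Step 1: Identify the highest value: 349
Step 2: Identify the second-highest value: 175
Step 3: The final price = second-highest value = 175
Step 4: Surplus = 349 - 175 = 174

174


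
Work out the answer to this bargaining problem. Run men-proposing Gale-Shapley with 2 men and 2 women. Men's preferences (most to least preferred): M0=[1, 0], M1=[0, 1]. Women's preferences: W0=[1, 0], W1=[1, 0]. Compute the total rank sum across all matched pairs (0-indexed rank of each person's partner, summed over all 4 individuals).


Step 1: Run Gale-Shapley (men propose, women hold best offer):
  M0 proposes to W1; she accepts
  M1 proposes to W0; she accepts
Step 2: Final matching: W0-M1, W1-M0
Step 3: 0-indexed ranks (man's rank of his match, then woman's): 0 + 0 + 0 + 1
Step 4: Total rank sum = 1

1


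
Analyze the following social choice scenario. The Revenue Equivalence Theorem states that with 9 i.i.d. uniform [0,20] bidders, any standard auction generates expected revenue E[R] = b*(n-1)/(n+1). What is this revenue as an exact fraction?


Step 1: By Revenue Equivalence, expected revenue = b*(n-1)/(n+1)
Step 2: Substituting n = 9, b = 20
Step 3: Revenue = 20*(9-1)/(9+1) = 20*8/10
Step 4: Revenue = 160/10 = 16

16


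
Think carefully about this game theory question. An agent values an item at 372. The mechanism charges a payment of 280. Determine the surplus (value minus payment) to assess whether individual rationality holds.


Step 1: Surplus = value - payment = 372 - 280 = 92
Step 2: IR is satisfied (surplus >= 0)

92


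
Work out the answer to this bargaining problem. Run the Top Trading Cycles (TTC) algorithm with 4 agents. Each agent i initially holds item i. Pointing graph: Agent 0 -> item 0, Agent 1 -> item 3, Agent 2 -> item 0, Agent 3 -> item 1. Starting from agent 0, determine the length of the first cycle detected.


Step 1: Trace the pointer graph from agent 0: 0 -> 0
Step 2: A cycle is detected when we revisit agent 0
Step 3: The cycle is: 0 -> 0
Step 4: Cycle length = 1

1


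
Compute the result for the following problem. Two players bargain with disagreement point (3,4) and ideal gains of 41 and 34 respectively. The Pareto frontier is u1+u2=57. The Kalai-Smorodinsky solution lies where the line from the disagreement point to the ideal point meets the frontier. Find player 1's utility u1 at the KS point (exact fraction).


Step 1: At the KS point, (u1-d1)/r1 = (u2-d2)/r2 = t and u1+u2 = 57
Step 2: u1 = d1 + r1*t and u2 = d2 + r2*t, so (d1 + r1*t) + (d2 + r2*t) = 57
Step 3: t = (57 - 3 - 4)/(41 + 34) = 50/75 = 2/3
Step 4: u1 = d1 + r1*t = 3 + 41 * 2/3 = 91/3
Step 5: (Check: u2 = d2 + r2*t = 80/3; u1+u2 = 91/3 + 80/3 = 57, on the frontier.)

91/3


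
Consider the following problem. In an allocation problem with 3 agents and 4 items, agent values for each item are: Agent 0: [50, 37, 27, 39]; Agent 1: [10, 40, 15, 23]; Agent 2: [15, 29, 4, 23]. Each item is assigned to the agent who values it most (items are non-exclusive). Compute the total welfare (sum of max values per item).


Step 1: For each item, find the maximum value among all agents.
Step 2: Item 0 -> Agent 0 (value 50)
Step 3: Item 1 -> Agent 1 (value 40)
Step 4: Item 2 -> Agent 0 (value 27)
Step 5: Item 3 -> Agent 0 (value 39)
Step 6: Total welfare = 50 + 40 + 27 + 39 = 156

156


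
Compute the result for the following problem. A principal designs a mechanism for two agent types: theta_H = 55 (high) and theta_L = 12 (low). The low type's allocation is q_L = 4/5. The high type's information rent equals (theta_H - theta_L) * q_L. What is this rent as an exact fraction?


Step 1: theta_H - theta_L = 55 - 12 = 43
Step 2: Information rent = (theta_H - theta_L) * q_L
Step 3: = 43 * 4/5
Step 4: = 172/5

172/5


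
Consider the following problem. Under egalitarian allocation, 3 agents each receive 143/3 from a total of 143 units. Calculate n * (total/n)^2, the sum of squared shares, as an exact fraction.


Step 1: Each agent's share = 143/3
Step 2: Square of each share = (143/3)^2 = 20449/9
Step 3: Sum of squares = 3 * 20449/9 = 20449/3

20449/3


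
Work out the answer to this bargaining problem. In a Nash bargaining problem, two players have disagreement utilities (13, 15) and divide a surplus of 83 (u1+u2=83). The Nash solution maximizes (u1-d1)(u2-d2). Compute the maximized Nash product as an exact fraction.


Step 1: The Nash solution splits surplus symmetrically above the disagreement point
Step 2: u1 = (total + d1 - d2)/2 = (83 + 13 - 15)/2 = 81/2
Step 3: u2 = (total - d1 + d2)/2 = (83 - 13 + 15)/2 = 85/2
Step 4: Nash product = (81/2 - 13) * (85/2 - 15)
Step 5: = 55/2 * 55/2 = 3025/4

3025/4


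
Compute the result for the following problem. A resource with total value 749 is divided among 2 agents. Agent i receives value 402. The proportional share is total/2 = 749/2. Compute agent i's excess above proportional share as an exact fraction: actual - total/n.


Step 1: Proportional share = 749/2
Step 2: Agent's actual allocation = 402
Step 3: Excess = 402 - 749/2 = 55/2

55/2


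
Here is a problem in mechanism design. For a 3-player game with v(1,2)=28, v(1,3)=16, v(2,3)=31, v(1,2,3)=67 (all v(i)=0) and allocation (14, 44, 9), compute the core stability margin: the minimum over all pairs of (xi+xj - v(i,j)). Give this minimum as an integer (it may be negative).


Step 1: Slack for coalition (1,2): x1+x2 - v12 = 58 - 28 = 30
Step 2: Slack for coalition (1,3): x1+x3 - v13 = 23 - 16 = 7
Step 3: Slack for coalition (2,3): x2+x3 - v23 = 53 - 31 = 22
Step 4: Minimum slack = min(30, 7, 22) = 7, attained by (1,3); no pair can gain by deviating, so the allocation is in the core

7


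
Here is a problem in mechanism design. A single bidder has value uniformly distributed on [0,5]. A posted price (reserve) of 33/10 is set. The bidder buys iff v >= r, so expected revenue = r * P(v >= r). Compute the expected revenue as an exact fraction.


Step 1: Posted price r = 33/10, value support [0,5]
Step 2: P(v >= r) = (5 - 33/10)/5 = 17/50
Step 3: Expected revenue = r * P(v >= r) = 33/10 * 17/50
Step 4: Revenue = 561/500

561/500


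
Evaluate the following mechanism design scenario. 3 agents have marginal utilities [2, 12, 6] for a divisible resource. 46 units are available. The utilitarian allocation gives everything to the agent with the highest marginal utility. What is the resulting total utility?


Step 1: The marginal utilities are [2, 12, 6]
Step 2: The highest marginal utility is 12
Step 3: All 46 units go to that agent
Step 4: Total utility = 12 * 46 = 552

552


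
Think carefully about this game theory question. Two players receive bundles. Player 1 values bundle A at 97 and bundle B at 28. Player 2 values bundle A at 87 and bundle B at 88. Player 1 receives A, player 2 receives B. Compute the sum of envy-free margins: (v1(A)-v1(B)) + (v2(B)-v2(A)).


Step 1: Player 1's margin = v1(A) - v1(B) = 97 - 28 = 69
Step 2: Player 2's margin = v2(B) - v2(A) = 88 - 87 = 1
Step 3: Total margin = 69 + 1 = 70

70


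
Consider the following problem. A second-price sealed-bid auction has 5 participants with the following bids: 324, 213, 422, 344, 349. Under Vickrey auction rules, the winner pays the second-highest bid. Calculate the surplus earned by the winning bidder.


Step 1: Sort bids in descending order: 422, 349, 344, 324, 213
Step 2: The winning bid is the highest: 422
Step 3: The payment equals the second-highest bid: 349
Step 4: Surplus = winner's bid - payment = 422 - 349 = 73

73


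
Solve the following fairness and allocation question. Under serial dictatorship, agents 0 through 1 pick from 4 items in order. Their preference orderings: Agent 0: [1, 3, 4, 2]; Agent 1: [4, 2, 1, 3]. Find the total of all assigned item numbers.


Step 1: Agent 0 picks item 1
Step 2: Agent 1 picks item 4
Step 3: Sum = 1 + 4 = 5

5


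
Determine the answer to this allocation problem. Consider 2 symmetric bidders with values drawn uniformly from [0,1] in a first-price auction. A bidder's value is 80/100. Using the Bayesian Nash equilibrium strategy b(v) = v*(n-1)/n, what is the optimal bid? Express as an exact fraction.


Step 1: The symmetric BNE bidding function is b(v) = v * (n-1) / n
Step 2: Substitute v = 4/5 and n = 2
Step 3: b = 4/5 * 1/2
Step 4: b = 2/5

2/5


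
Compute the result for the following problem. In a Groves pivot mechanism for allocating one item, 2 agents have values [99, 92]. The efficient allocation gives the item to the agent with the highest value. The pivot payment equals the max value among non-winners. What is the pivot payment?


Step 1: The efficient winner is agent 0 with value 99
Step 2: Other agents' values: [92]
Step 3: Pivot payment = max(others) = 92
Step 4: The winner pays 92

92


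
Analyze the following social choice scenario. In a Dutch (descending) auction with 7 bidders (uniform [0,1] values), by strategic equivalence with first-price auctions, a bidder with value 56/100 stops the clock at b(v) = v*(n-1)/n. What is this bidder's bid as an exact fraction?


Step 1: Dutch auctions are strategically equivalent to first-price auctions
Step 2: The equilibrium bid is b(v) = v*(n-1)/n
Step 3: b = 14/25 * 6/7
Step 4: b = 12/25

12/25


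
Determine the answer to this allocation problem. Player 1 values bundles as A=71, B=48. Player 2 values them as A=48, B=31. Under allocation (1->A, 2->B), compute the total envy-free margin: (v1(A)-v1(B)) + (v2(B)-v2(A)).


Step 1: Player 1's margin = v1(A) - v1(B) = 71 - 48 = 23
Step 2: Player 2's margin = v2(B) - v2(A) = 31 - 48 = -17
Step 3: Total margin = 23 + -17 = 6

6


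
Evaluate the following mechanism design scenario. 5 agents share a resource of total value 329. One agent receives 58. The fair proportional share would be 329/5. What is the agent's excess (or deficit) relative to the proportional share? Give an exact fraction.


Step 1: Proportional share = 329/5
Step 2: Agent's actual allocation = 58
Step 3: Excess = 58 - 329/5 = -39/5

-39/5


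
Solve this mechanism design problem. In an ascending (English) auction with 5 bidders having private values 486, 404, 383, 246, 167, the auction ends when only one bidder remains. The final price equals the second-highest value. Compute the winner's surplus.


Step 1: Identify the highest value: 486
Step 2: Identify the second-highest value: 404
Step 3: The final price = second-highest value = 404
Step 4: Surplus = 486 - 404 = 82

82


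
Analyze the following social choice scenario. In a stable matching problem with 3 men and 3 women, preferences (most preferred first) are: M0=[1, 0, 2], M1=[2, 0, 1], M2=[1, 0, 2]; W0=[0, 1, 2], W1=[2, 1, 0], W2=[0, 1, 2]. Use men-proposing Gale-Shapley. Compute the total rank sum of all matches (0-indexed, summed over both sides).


Step 1: Run Gale-Shapley (men propose, women hold best offer):
  M0 proposes to W1; she accepts
  M1 proposes to W2; she accepts
  M2 proposes to W1; she switches from M0
  M0 proposes to W0; she accepts
Step 2: Final matching: W0-M0, W1-M2, W2-M1
Step 3: 0-indexed ranks (man's rank of his match, then woman's): 1 + 0 + 0 + 0 + 0 + 1
Step 4: Total rank sum = 2

2


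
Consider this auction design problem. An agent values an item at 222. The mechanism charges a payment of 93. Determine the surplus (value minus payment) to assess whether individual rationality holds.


Step 1: Surplus = value - payment = 222 - 93 = 129
Step 2: IR is satisfied (surplus >= 0)

129


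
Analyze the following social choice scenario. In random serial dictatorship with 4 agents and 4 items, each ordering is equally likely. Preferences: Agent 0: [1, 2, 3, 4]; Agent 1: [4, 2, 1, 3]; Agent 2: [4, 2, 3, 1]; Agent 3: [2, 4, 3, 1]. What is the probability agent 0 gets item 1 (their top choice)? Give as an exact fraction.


Step 1: Agent 0 wants item 1
Step 2: There are 24 possible orderings of agents
Step 3: In 22 orderings, agent 0 gets item 1
Step 4: Probability = 22/24 = 11/12

11/12


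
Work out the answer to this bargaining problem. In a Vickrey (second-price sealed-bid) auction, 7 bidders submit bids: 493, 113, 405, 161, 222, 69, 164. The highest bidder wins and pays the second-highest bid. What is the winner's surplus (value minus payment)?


Step 1: Sort bids in descending order: 493, 405, 222, 164, 161, 113, 69
Step 2: The winning bid is the highest: 493
Step 3: The payment equals the second-highest bid: 405
Step 4: Surplus = winner's bid - payment = 493 - 405 = 88

88


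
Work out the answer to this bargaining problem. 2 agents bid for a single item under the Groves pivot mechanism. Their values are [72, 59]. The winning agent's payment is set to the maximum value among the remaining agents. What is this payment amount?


Step 1: The efficient winner is agent 0 with value 72
Step 2: Other agents' values: [59]
Step 3: Pivot payment = max(others) = 59
Step 4: The winner pays 59

59


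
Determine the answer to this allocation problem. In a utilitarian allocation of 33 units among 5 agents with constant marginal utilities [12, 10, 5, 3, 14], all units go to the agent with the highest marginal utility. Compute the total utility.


Step 1: The marginal utilities are [12, 10, 5, 3, 14]
Step 2: The highest marginal utility is 14
Step 3: All 33 units go to that agent
Step 4: Total utility = 14 * 33 = 462

462


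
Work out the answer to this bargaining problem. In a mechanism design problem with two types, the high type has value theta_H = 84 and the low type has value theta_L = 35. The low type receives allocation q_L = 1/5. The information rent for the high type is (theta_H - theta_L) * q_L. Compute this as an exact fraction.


Step 1: theta_H - theta_L = 84 - 35 = 49
Step 2: Information rent = (theta_H - theta_L) * q_L
Step 3: = 49 * 1/5
Step 4: = 49/5

49/5


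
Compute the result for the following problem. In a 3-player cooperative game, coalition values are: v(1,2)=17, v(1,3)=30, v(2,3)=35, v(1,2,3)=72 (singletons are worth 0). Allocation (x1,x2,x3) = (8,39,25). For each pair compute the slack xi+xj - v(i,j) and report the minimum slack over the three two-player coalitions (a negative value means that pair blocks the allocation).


Step 1: Slack for coalition (1,2): x1+x2 - v12 = 47 - 17 = 30
Step 2: Slack for coalition (1,3): x1+x3 - v13 = 33 - 30 = 3
Step 3: Slack for coalition (2,3): x2+x3 - v23 = 64 - 35 = 29
Step 4: Minimum slack = min(30, 3, 29) = 3, attained by (1,3); no pair can gain by deviating, so the allocation is in the core

3


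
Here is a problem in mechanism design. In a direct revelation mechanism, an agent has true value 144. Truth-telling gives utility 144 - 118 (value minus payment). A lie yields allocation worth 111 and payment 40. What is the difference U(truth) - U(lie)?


Step 1: U(truth) = value - payment = 144 - 118 = 26
Step 2: U(lie) = allocation - payment = 111 - 40 = 71
Step 3: IC gap = 26 - 71 = -45

-45


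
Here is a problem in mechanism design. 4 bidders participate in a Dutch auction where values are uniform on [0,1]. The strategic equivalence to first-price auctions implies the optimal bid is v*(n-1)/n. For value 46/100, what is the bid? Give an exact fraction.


Step 1: Dutch auctions are strategically equivalent to first-price auctions
Step 2: The equilibrium bid is b(v) = v*(n-1)/n
Step 3: b = 23/50 * 3/4
Step 4: b = 69/200

69/200


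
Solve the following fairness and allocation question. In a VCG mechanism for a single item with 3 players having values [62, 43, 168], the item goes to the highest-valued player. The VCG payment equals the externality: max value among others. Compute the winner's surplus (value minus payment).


Step 1: The winner is the agent with the highest value: agent 2 with value 168
Step 2: Values of other agents: [62, 43]
Step 3: VCG payment = max of others' values = 62
Step 4: Surplus = 168 - 62 = 106

106


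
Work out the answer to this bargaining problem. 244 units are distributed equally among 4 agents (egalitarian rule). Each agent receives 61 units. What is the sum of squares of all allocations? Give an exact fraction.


Step 1: Each agent's share = 244/4 = 61
Step 2: Square of each share = (61)^2 = 3721
Step 3: Sum of squares = 4 * 3721 = 14884

14884


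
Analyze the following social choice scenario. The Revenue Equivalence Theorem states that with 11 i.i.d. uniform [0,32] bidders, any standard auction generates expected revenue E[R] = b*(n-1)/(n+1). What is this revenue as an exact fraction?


Step 1: By Revenue Equivalence, expected revenue = b*(n-1)/(n+1)
Step 2: Substituting n = 11, b = 32
Step 3: Revenue = 32*(11-1)/(11+1) = 32*10/12
Step 4: Revenue = 320/12 = 80/3

80/3


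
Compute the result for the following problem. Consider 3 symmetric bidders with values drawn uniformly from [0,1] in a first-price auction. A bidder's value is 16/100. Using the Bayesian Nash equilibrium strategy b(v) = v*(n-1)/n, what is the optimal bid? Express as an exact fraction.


Step 1: The symmetric BNE bidding function is b(v) = v * (n-1) / n
Step 2: Substitute v = 4/25 and n = 3
Step 3: b = 4/25 * 2/3
Step 4: b = 8/75

8/75


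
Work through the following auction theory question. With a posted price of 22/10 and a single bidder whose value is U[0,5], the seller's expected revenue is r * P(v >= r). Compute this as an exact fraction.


Step 1: Posted price r = 11/5, value support [0,5]
Step 2: P(v >= r) = (5 - 11/5)/5 = 14/25
Step 3: Expected revenue = r * P(v >= r) = 11/5 * 14/25
Step 4: Revenue = 154/125

154/125


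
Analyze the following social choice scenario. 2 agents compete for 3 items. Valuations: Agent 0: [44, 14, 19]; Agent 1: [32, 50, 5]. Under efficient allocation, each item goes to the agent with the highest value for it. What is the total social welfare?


Step 1: For each item, find the maximum value among all agents.
Step 2: Item 0 -> Agent 0 (value 44)
Step 3: Item 1 -> Agent 1 (value 50)
Step 4: Item 2 -> Agent 0 (value 19)
Step 5: Total welfare = 44 + 50 + 19 = 113

113


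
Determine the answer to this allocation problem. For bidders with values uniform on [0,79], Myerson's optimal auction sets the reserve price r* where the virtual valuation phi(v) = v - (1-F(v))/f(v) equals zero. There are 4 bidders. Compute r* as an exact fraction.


Step 1: For U[0,79], F(v) = v/79 and f(v) = 1/79
Step 2: phi(v) = v - (1 - v/79)/(1/79) = v - (79 - v) = 2v - 79
Step 3: Set phi(r*) = 0: 2r* - 79 = 0
Step 4: r* = 79/2 (the number of bidders n = 4 does not enter)

79/2


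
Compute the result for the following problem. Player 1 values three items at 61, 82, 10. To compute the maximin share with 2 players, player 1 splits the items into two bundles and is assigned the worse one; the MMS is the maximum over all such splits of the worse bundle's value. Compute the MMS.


Step 1: Item values = 61, 82, 10
Step 2: Enumerate all 2-bundle partitions and take the smaller bundle:
  Partition 1: {61} vs {82,10} -> bundles 61, 92; min = 61
  Partition 2: {82} vs {61,10} -> bundles 82, 71; min = 71
  Partition 3: {10} vs {61,82} -> bundles 10, 143; min = 10
Step 3: MMS = max(61, 71, 10) = 71

71


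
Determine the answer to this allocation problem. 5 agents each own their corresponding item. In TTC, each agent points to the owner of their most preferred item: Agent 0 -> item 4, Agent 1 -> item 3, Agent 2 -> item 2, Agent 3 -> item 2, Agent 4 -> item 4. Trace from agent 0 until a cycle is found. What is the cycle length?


Step 1: Trace the pointer graph from agent 0: 0 -> 4 -> 4
Step 2: A cycle is detected when we revisit agent 4
Step 3: The cycle is: 4 -> 4
Step 4: Cycle length = 1

1


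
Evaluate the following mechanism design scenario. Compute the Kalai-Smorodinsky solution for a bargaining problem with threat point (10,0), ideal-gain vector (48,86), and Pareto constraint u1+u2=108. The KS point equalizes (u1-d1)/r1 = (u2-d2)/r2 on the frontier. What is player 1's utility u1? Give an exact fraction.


Step 1: At the KS point, (u1-d1)/r1 = (u2-d2)/r2 = t and u1+u2 = 108
Step 2: u1 = d1 + r1*t and u2 = d2 + r2*t, so (d1 + r1*t) + (d2 + r2*t) = 108
Step 3: t = (108 - 10 - 0)/(48 + 86) = 98/134 = 49/67
Step 4: u1 = d1 + r1*t = 10 + 48 * 49/67 = 3022/67
Step 5: (Check: u2 = d2 + r2*t = 4214/67; u1+u2 = 3022/67 + 4214/67 = 108, on the frontier.)

3022/67


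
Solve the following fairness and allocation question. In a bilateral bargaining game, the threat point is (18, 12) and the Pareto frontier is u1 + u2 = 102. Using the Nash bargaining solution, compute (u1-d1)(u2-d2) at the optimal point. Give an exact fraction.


Step 1: The Nash solution splits surplus symmetrically above the disagreement point
Step 2: u1 = (total + d1 - d2)/2 = (102 + 18 - 12)/2 = 54
Step 3: u2 = (total - d1 + d2)/2 = (102 - 18 + 12)/2 = 48
Step 4: Nash product = (54 - 18) * (48 - 12)
Step 5: = 36 * 36 = 1296

1296


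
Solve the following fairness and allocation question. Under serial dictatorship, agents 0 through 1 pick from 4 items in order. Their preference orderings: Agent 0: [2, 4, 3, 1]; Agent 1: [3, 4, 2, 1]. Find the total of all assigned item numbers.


Step 1: Agent 0 picks item 2
Step 2: Agent 1 picks item 3
Step 3: Sum = 2 + 3 = 5

5


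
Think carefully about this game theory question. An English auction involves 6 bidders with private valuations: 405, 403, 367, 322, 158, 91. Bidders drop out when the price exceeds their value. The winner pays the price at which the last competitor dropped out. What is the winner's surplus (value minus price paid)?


Step 1: Identify the highest value: 405
Step 2: Identify the second-highest value: 403
Step 3: The final price = second-highest value = 403
Step 4: Surplus = 405 - 403 = 2

2


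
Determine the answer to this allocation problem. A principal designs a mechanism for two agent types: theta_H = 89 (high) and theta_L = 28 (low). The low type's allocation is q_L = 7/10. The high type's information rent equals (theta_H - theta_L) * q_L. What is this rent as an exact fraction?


Step 1: theta_H - theta_L = 89 - 28 = 61
Step 2: Information rent = (theta_H - theta_L) * q_L
Step 3: = 61 * 7/10
Step 4: = 427/10

427/10


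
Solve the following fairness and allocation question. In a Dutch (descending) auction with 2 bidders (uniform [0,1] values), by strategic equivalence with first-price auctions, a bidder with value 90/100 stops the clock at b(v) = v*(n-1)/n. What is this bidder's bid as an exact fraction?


Step 1: Dutch auctions are strategically equivalent to first-price auctions
Step 2: The equilibrium bid is b(v) = v*(n-1)/n
Step 3: b = 9/10 * 1/2
Step 4: b = 9/20

9/20


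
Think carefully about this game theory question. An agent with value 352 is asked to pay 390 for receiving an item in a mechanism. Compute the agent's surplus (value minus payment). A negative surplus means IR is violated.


Step 1: Surplus = value - payment = 352 - 390 = -38
Step 2: IR is violated (surplus < 0)

-38


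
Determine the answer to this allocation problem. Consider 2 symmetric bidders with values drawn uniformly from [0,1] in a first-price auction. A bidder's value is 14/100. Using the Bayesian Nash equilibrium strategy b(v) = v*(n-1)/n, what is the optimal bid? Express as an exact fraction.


Step 1: The symmetric BNE bidding function is b(v) = v * (n-1) / n
Step 2: Substitute v = 7/50 and n = 2
Step 3: b = 7/50 * 1/2
Step 4: b = 7/100

7/100


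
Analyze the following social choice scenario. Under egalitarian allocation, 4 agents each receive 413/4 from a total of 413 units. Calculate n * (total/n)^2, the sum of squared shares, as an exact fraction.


Step 1: Each agent's share = 413/4
Step 2: Square of each share = (413/4)^2 = 170569/16
Step 3: Sum of squares = 4 * 170569/16 = 170569/4

170569/4


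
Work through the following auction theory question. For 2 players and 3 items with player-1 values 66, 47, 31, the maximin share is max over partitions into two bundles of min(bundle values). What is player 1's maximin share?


Step 1: Item values = 66, 47, 31
Step 2: Enumerate all 2-bundle partitions and take the smaller bundle:
  Partition 1: {66} vs {47,31} -> bundles 66, 78; min = 66
  Partition 2: {47} vs {66,31} -> bundles 47, 97; min = 47
  Partition 3: {31} vs {66,47} -> bundles 31, 113; min = 31
Step 3: MMS = max(66, 47, 31) = 66

66


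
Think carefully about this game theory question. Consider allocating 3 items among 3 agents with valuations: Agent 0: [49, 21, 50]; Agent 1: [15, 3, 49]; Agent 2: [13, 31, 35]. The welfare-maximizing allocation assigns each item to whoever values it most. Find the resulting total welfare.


Step 1: For each item, find the maximum value among all agents.
Step 2: Item 0 -> Agent 0 (value 49)
Step 3: Item 1 -> Agent 2 (value 31)
Step 4: Item 2 -> Agent 0 (value 50)
Step 5: Total welfare = 49 + 31 + 50 = 130

130


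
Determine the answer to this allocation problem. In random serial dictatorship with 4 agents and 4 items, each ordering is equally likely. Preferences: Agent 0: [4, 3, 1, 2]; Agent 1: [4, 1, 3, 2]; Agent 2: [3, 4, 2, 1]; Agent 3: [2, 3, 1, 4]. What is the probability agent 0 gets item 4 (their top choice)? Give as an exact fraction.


Step 1: Agent 0 wants item 4
Step 2: There are 24 possible orderings of agents
Step 3: In 12 orderings, agent 0 gets item 4
Step 4: Probability = 12/24 = 1/2

1/2


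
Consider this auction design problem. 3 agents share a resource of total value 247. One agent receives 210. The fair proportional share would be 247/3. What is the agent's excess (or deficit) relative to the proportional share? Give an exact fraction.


Step 1: Proportional share = 247/3
Step 2: Agent's actual allocation = 210
Step 3: Excess = 210 - 247/3 = 383/3

383/3


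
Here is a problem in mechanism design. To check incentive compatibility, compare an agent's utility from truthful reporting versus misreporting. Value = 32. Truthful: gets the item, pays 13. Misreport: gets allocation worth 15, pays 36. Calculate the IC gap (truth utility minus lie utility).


Step 1: U(truth) = value - payment = 32 - 13 = 19
Step 2: U(lie) = allocation - payment = 15 - 36 = -21
Step 3: IC gap = 19 - (-21) = 40

40


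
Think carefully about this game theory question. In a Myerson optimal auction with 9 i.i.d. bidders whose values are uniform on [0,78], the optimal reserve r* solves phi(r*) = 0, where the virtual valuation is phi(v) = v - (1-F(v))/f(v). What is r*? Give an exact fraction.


Step 1: For U[0,78], F(v) = v/78 and f(v) = 1/78
Step 2: phi(v) = v - (1 - v/78)/(1/78) = v - (78 - v) = 2v - 78
Step 3: Set phi(r*) = 0: 2r* - 78 = 0
Step 4: r* = 78/2 = 39 (the number of bidders n = 9 does not enter)

39


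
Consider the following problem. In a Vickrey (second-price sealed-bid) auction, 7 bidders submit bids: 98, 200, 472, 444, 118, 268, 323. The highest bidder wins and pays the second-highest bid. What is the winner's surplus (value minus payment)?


Step 1: Sort bids in descending order: 472, 444, 323, 268, 200, 118, 98
Step 2: The winning bid is the highest: 472
Step 3: The payment equals the second-highest bid: 444
Step 4: Surplus = winner's bid - payment = 472 - 444 = 28

28


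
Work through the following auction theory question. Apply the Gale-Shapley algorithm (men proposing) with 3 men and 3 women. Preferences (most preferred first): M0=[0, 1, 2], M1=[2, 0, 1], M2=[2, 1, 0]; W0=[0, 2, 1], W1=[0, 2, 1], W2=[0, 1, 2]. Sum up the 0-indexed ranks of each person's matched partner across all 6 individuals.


Step 1: Run Gale-Shapley (men propose, women hold best offer):
  M0 proposes to W0; she accepts
  M1 proposes to W2; she accepts
  M2 proposes to W2; rejected
  M2 proposes to W1; she accepts
Step 2: Final matching: W0-M0, W1-M2, W2-M1
Step 3: 0-indexed ranks (man's rank of his match, then woman's): 0 + 0 + 1 + 1 + 0 + 1
Step 4: Total rank sum = 3

3


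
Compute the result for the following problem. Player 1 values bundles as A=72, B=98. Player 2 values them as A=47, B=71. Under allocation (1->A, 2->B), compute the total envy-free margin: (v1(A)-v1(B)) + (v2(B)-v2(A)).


Step 1: Player 1's margin = v1(A) - v1(B) = 72 - 98 = -26
Step 2: Player 2's margin = v2(B) - v2(A) = 71 - 47 = 24
Step 3: Total margin = -26 + 24 = -2

-2


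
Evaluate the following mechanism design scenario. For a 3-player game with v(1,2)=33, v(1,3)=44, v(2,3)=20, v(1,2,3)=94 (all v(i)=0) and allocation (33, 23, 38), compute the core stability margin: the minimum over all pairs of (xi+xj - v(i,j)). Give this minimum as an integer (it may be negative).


Step 1: Slack for coalition (1,2): x1+x2 - v12 = 56 - 33 = 23
Step 2: Slack for coalition (1,3): x1+x3 - v13 = 71 - 44 = 27
Step 3: Slack for coalition (2,3): x2+x3 - v23 = 61 - 20 = 41
Step 4: Minimum slack = min(23, 27, 41) = 23, attained by (1,2); no pair can gain by deviating, so the allocation is in the core

23


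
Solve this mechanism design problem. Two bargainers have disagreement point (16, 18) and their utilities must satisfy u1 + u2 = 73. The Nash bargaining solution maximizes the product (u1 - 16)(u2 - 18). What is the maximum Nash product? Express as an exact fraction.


Step 1: The Nash solution splits surplus symmetrically above the disagreement point
Step 2: u1 = (total + d1 - d2)/2 = (73 + 16 - 18)/2 = 71/2
Step 3: u2 = (total - d1 + d2)/2 = (73 - 16 + 18)/2 = 75/2
Step 4: Nash product = (71/2 - 16) * (75/2 - 18)
Step 5: = 39/2 * 39/2 = 1521/4

1521/4


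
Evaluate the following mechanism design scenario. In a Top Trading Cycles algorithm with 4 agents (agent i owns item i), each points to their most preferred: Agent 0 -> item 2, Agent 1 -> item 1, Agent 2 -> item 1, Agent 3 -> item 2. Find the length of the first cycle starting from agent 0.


Step 1: Trace the pointer graph from agent 0: 0 -> 2 -> 1 -> 1
Step 2: A cycle is detected when we revisit agent 1
Step 3: The cycle is: 1 -> 1
Step 4: Cycle length = 1

1


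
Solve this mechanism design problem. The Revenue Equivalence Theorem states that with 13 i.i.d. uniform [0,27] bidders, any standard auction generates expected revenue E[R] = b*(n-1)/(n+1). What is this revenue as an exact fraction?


Step 1: By Revenue Equivalence, expected revenue = b*(n-1)/(n+1)
Step 2: Substituting n = 13, b = 27
Step 3: Revenue = 27*(13-1)/(13+1) = 27*12/14
Step 4: Revenue = 324/14 = 162/7

162/7


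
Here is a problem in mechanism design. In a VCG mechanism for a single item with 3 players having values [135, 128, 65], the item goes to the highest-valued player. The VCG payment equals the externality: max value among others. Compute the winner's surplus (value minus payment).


Step 1: The winner is the agent with the highest value: agent 0 with value 135
Step 2: Values of other agents: [128, 65]
Step 3: VCG payment = max of others' values = 128
Step 4: Surplus = 135 - 128 = 7

7


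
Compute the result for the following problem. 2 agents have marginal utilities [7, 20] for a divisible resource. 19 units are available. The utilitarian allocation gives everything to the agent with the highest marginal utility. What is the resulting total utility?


Step 1: The marginal utilities are [7, 20]
Step 2: The highest marginal utility is 20
Step 3: All 19 units go to that agent
Step 4: Total utility = 20 * 19 = 380

380


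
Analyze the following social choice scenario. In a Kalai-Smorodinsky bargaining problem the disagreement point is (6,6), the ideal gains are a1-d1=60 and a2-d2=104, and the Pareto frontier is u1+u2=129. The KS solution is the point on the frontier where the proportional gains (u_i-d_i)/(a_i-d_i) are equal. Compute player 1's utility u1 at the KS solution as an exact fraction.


Step 1: At the KS point, (u1-d1)/r1 = (u2-d2)/r2 = t and u1+u2 = 129
Step 2: u1 = d1 + r1*t and u2 = d2 + r2*t, so (d1 + r1*t) + (d2 + r2*t) = 129
Step 3: t = (129 - 6 - 6)/(60 + 104) = 117/164
Step 4: u1 = d1 + r1*t = 6 + 60 * 117/164 = 2001/41
Step 5: (Check: u2 = d2 + r2*t = 3288/41; u1+u2 = 2001/41 + 3288/41 = 129, on the frontier.)

2001/41


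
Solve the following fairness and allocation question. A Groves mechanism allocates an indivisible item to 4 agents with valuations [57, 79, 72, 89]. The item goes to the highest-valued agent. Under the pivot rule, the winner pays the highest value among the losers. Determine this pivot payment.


Step 1: The efficient winner is agent 3 with value 89
Step 2: Other agents' values: [57, 79, 72]
Step 3: Pivot payment = max(others) = 79
Step 4: The winner pays 79

79


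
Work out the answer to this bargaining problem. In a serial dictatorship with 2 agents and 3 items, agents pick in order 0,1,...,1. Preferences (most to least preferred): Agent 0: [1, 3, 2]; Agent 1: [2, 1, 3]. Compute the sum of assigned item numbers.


Step 1: Agent 0 picks item 1
Step 2: Agent 1 picks item 2
Step 3: Sum = 1 + 2 = 3

3


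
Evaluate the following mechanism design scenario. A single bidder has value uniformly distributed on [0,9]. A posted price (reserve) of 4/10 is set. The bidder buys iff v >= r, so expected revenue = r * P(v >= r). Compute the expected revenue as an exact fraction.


Step 1: Posted price r = 2/5, value support [0,9]
Step 2: P(v >= r) = (9 - 2/5)/9 = 43/45
Step 3: Expected revenue = r * P(v >= r) = 2/5 * 43/45
Step 4: Revenue = 86/225

86/225


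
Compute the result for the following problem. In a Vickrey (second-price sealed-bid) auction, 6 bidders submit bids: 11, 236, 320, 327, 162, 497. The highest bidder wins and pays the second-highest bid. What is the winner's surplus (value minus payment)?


Step 1: Sort bids in descending order: 497, 327, 320, 236, 162, 11
Step 2: The winning bid is the highest: 497
Step 3: The payment equals the second-highest bid: 327
Step 4: Surplus = winner's bid - payment = 497 - 327 = 170

170


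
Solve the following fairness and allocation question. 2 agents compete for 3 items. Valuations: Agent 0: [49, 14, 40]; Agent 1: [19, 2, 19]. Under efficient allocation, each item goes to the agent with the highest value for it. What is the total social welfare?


Step 1: For each item, find the maximum value among all agents.
Step 2: Item 0 -> Agent 0 (value 49)
Step 3: Item 1 -> Agent 0 (value 14)
Step 4: Item 2 -> Agent 0 (value 40)
Step 5: Total welfare = 49 + 14 + 40 = 103

103


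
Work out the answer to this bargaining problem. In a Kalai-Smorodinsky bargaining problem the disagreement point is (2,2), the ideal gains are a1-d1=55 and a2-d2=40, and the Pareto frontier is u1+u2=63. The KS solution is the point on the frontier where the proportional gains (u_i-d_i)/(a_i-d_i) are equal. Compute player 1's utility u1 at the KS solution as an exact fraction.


Step 1: At the KS point, (u1-d1)/r1 = (u2-d2)/r2 = t and u1+u2 = 63
Step 2: u1 = d1 + r1*t and u2 = d2 + r2*t, so (d1 + r1*t) + (d2 + r2*t) = 63
Step 3: t = (63 - 2 - 2)/(55 + 40) = 59/95
Step 4: u1 = d1 + r1*t = 2 + 55 * 59/95 = 687/19
Step 5: (Check: u2 = d2 + r2*t = 510/19; u1+u2 = 687/19 + 510/19 = 63, on the frontier.)

687/19


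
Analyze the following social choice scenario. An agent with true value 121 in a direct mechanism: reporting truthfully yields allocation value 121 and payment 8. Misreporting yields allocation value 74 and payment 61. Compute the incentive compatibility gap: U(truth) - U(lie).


Step 1: U(truth) = value - payment = 121 - 8 = 113
Step 2: U(lie) = allocation - payment = 74 - 61 = 13
Step 3: IC gap = 113 - 13 = 100

100


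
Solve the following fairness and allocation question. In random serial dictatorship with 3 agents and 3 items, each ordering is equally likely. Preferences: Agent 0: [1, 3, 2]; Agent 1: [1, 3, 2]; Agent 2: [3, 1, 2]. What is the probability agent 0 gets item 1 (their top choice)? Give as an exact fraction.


Step 1: Agent 0 wants item 1
Step 2: There are 6 possible orderings of agents
Step 3: In 3 orderings, agent 0 gets item 1
Step 4: Probability = 3/6 = 1/2

1/2


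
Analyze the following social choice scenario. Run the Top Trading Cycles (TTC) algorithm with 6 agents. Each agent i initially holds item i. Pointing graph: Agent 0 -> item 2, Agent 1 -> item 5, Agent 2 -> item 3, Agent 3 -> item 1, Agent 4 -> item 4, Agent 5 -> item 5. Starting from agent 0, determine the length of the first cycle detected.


Step 1: Trace the pointer graph from agent 0: 0 -> 2 -> 3 -> 1 -> 5 -> 5
Step 2: A cycle is detected when we revisit agent 5
Step 3: The cycle is: 5 -> 5
Step 4: Cycle length = 1

1


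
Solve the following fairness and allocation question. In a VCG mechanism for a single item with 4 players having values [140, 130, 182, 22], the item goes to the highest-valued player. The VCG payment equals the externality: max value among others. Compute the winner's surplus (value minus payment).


Step 1: The winner is the agent with the highest value: agent 2 with value 182
Step 2: Values of other agents: [140, 130, 22]
Step 3: VCG payment = max of others' values = 140
Step 4: Surplus = 182 - 140 = 42

42
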